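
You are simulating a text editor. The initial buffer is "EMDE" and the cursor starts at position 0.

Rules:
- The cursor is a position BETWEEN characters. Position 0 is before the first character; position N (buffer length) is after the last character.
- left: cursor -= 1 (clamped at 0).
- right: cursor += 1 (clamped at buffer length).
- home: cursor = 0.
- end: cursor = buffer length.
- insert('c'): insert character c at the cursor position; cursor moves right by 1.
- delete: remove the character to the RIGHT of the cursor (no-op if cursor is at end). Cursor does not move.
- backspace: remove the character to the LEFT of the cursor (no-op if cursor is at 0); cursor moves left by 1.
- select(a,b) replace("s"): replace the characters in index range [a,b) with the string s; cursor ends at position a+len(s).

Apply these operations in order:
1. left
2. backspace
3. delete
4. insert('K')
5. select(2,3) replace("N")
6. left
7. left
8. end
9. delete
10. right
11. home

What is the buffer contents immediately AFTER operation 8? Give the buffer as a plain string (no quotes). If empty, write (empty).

Answer: KMNE

Derivation:
After op 1 (left): buf='EMDE' cursor=0
After op 2 (backspace): buf='EMDE' cursor=0
After op 3 (delete): buf='MDE' cursor=0
After op 4 (insert('K')): buf='KMDE' cursor=1
After op 5 (select(2,3) replace("N")): buf='KMNE' cursor=3
After op 6 (left): buf='KMNE' cursor=2
After op 7 (left): buf='KMNE' cursor=1
After op 8 (end): buf='KMNE' cursor=4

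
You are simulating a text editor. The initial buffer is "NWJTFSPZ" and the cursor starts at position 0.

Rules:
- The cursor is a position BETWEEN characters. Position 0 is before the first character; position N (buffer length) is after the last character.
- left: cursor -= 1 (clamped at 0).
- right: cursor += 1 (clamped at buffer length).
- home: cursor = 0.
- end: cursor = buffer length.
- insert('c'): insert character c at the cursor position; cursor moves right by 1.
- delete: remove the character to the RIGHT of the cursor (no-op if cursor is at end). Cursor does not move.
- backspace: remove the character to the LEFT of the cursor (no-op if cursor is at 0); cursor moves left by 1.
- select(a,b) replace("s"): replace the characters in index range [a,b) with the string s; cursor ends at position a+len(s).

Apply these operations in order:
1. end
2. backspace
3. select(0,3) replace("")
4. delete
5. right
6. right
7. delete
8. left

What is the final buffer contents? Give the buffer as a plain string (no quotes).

After op 1 (end): buf='NWJTFSPZ' cursor=8
After op 2 (backspace): buf='NWJTFSP' cursor=7
After op 3 (select(0,3) replace("")): buf='TFSP' cursor=0
After op 4 (delete): buf='FSP' cursor=0
After op 5 (right): buf='FSP' cursor=1
After op 6 (right): buf='FSP' cursor=2
After op 7 (delete): buf='FS' cursor=2
After op 8 (left): buf='FS' cursor=1

Answer: FS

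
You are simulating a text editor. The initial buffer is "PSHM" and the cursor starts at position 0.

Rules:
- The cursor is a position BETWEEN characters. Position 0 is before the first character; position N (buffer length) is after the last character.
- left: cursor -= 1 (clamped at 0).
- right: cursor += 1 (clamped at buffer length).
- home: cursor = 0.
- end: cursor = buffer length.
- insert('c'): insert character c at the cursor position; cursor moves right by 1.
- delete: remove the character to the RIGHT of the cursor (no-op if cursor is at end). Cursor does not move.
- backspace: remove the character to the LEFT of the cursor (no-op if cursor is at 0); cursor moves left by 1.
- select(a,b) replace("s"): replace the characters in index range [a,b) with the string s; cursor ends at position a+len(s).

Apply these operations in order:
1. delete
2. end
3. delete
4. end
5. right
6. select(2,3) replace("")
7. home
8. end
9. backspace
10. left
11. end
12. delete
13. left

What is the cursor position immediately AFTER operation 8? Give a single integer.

After op 1 (delete): buf='SHM' cursor=0
After op 2 (end): buf='SHM' cursor=3
After op 3 (delete): buf='SHM' cursor=3
After op 4 (end): buf='SHM' cursor=3
After op 5 (right): buf='SHM' cursor=3
After op 6 (select(2,3) replace("")): buf='SH' cursor=2
After op 7 (home): buf='SH' cursor=0
After op 8 (end): buf='SH' cursor=2

Answer: 2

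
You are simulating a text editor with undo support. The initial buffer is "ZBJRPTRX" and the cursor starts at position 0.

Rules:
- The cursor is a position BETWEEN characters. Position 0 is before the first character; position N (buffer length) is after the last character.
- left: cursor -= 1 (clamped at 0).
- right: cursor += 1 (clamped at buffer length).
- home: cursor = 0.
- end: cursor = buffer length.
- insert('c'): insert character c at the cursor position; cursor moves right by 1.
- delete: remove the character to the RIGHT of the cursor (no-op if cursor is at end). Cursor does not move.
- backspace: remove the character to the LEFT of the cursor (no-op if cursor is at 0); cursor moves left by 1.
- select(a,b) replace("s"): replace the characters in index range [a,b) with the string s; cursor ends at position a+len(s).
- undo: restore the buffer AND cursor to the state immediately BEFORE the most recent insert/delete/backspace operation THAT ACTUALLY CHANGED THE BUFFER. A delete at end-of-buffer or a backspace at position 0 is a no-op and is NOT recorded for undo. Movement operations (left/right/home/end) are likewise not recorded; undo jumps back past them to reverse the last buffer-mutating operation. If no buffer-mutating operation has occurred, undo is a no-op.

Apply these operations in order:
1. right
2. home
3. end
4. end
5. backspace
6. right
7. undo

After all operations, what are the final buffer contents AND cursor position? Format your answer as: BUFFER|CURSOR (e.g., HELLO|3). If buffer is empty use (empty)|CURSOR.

Answer: ZBJRPTRX|8

Derivation:
After op 1 (right): buf='ZBJRPTRX' cursor=1
After op 2 (home): buf='ZBJRPTRX' cursor=0
After op 3 (end): buf='ZBJRPTRX' cursor=8
After op 4 (end): buf='ZBJRPTRX' cursor=8
After op 5 (backspace): buf='ZBJRPTR' cursor=7
After op 6 (right): buf='ZBJRPTR' cursor=7
After op 7 (undo): buf='ZBJRPTRX' cursor=8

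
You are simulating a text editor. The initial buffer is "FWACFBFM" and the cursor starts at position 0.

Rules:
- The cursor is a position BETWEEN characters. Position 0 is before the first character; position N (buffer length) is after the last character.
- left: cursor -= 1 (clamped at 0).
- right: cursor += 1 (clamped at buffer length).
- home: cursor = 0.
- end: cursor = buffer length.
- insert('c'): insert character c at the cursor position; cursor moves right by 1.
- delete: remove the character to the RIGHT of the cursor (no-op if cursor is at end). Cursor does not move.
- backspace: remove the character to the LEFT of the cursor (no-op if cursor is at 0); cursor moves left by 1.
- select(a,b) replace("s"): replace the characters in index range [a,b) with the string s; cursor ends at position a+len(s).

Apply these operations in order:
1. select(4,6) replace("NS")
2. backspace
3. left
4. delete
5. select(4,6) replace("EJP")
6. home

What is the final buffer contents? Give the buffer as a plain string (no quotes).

Answer: FWACEJP

Derivation:
After op 1 (select(4,6) replace("NS")): buf='FWACNSFM' cursor=6
After op 2 (backspace): buf='FWACNFM' cursor=5
After op 3 (left): buf='FWACNFM' cursor=4
After op 4 (delete): buf='FWACFM' cursor=4
After op 5 (select(4,6) replace("EJP")): buf='FWACEJP' cursor=7
After op 6 (home): buf='FWACEJP' cursor=0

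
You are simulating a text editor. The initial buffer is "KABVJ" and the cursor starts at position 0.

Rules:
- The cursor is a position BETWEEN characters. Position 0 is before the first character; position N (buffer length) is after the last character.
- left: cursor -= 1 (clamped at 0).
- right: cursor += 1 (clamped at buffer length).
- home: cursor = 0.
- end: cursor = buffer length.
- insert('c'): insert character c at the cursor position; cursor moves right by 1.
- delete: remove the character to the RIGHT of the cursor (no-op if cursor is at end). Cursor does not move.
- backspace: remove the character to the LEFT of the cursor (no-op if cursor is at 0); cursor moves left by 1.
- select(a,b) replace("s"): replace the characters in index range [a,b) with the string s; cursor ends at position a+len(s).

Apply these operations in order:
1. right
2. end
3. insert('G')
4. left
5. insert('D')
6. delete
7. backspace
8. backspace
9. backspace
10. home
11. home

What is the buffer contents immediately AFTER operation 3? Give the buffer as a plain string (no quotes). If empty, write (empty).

After op 1 (right): buf='KABVJ' cursor=1
After op 2 (end): buf='KABVJ' cursor=5
After op 3 (insert('G')): buf='KABVJG' cursor=6

Answer: KABVJG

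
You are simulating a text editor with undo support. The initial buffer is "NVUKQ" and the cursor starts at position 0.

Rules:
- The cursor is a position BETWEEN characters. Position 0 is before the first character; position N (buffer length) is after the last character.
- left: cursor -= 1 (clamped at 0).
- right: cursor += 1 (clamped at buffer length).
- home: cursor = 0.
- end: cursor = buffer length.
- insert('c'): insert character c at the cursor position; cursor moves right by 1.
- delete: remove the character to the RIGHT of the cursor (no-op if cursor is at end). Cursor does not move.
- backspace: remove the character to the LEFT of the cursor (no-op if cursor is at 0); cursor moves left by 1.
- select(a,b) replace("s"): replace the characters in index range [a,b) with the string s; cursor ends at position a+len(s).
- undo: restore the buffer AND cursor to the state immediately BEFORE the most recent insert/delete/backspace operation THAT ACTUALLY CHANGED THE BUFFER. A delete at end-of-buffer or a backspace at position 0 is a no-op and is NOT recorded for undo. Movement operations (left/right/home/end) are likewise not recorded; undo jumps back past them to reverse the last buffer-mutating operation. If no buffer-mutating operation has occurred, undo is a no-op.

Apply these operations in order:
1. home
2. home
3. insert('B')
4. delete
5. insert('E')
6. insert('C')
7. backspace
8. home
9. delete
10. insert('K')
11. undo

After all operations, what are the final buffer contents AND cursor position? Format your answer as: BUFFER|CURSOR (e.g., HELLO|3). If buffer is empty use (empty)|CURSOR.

After op 1 (home): buf='NVUKQ' cursor=0
After op 2 (home): buf='NVUKQ' cursor=0
After op 3 (insert('B')): buf='BNVUKQ' cursor=1
After op 4 (delete): buf='BVUKQ' cursor=1
After op 5 (insert('E')): buf='BEVUKQ' cursor=2
After op 6 (insert('C')): buf='BECVUKQ' cursor=3
After op 7 (backspace): buf='BEVUKQ' cursor=2
After op 8 (home): buf='BEVUKQ' cursor=0
After op 9 (delete): buf='EVUKQ' cursor=0
After op 10 (insert('K')): buf='KEVUKQ' cursor=1
After op 11 (undo): buf='EVUKQ' cursor=0

Answer: EVUKQ|0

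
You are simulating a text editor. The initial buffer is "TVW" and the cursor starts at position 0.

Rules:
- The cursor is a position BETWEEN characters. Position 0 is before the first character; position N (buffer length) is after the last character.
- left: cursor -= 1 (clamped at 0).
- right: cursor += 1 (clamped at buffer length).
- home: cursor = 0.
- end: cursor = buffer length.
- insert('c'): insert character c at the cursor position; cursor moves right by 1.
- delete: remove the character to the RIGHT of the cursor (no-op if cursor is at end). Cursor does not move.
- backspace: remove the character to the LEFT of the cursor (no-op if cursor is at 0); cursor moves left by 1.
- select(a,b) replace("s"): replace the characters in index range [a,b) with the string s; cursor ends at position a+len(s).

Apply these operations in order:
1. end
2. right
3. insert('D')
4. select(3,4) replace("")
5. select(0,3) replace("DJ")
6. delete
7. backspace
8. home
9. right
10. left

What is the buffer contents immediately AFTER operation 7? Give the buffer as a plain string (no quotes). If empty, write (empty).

After op 1 (end): buf='TVW' cursor=3
After op 2 (right): buf='TVW' cursor=3
After op 3 (insert('D')): buf='TVWD' cursor=4
After op 4 (select(3,4) replace("")): buf='TVW' cursor=3
After op 5 (select(0,3) replace("DJ")): buf='DJ' cursor=2
After op 6 (delete): buf='DJ' cursor=2
After op 7 (backspace): buf='D' cursor=1

Answer: D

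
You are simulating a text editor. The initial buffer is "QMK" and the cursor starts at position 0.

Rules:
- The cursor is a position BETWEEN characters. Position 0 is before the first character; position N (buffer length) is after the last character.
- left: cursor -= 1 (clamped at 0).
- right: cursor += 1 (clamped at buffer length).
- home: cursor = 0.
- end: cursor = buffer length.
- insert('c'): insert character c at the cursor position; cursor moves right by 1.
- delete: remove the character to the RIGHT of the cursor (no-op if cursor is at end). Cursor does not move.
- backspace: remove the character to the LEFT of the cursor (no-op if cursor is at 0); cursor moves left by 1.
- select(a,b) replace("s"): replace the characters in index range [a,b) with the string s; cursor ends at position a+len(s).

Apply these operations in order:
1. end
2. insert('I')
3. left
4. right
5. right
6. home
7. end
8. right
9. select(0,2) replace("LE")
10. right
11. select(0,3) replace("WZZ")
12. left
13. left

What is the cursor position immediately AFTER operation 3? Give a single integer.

After op 1 (end): buf='QMK' cursor=3
After op 2 (insert('I')): buf='QMKI' cursor=4
After op 3 (left): buf='QMKI' cursor=3

Answer: 3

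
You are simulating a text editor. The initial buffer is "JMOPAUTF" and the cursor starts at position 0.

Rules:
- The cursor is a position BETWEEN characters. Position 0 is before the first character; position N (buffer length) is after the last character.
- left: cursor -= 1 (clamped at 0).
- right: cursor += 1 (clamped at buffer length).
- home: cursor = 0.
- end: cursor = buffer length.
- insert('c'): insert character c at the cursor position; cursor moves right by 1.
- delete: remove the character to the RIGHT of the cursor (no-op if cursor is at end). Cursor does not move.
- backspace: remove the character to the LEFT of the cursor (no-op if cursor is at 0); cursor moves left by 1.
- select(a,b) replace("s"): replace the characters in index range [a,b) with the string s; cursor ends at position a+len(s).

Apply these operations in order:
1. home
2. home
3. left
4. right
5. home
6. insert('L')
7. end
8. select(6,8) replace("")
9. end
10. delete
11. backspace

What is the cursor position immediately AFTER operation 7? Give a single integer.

Answer: 9

Derivation:
After op 1 (home): buf='JMOPAUTF' cursor=0
After op 2 (home): buf='JMOPAUTF' cursor=0
After op 3 (left): buf='JMOPAUTF' cursor=0
After op 4 (right): buf='JMOPAUTF' cursor=1
After op 5 (home): buf='JMOPAUTF' cursor=0
After op 6 (insert('L')): buf='LJMOPAUTF' cursor=1
After op 7 (end): buf='LJMOPAUTF' cursor=9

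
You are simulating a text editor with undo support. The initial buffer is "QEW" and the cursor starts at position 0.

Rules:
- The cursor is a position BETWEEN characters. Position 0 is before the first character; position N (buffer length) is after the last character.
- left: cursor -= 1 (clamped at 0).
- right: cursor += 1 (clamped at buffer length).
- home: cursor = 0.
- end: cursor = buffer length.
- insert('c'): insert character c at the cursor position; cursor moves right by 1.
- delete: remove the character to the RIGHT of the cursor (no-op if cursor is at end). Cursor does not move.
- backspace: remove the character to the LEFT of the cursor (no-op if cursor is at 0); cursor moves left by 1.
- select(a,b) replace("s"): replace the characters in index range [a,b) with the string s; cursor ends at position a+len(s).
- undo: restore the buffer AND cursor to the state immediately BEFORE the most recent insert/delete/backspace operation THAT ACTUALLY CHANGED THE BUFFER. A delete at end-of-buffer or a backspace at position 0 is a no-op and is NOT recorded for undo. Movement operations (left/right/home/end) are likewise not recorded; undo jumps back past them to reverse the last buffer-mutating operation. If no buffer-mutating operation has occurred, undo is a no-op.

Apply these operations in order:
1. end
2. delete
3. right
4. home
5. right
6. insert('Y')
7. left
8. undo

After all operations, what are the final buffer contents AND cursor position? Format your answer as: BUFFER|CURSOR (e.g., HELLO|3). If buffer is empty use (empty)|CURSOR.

After op 1 (end): buf='QEW' cursor=3
After op 2 (delete): buf='QEW' cursor=3
After op 3 (right): buf='QEW' cursor=3
After op 4 (home): buf='QEW' cursor=0
After op 5 (right): buf='QEW' cursor=1
After op 6 (insert('Y')): buf='QYEW' cursor=2
After op 7 (left): buf='QYEW' cursor=1
After op 8 (undo): buf='QEW' cursor=1

Answer: QEW|1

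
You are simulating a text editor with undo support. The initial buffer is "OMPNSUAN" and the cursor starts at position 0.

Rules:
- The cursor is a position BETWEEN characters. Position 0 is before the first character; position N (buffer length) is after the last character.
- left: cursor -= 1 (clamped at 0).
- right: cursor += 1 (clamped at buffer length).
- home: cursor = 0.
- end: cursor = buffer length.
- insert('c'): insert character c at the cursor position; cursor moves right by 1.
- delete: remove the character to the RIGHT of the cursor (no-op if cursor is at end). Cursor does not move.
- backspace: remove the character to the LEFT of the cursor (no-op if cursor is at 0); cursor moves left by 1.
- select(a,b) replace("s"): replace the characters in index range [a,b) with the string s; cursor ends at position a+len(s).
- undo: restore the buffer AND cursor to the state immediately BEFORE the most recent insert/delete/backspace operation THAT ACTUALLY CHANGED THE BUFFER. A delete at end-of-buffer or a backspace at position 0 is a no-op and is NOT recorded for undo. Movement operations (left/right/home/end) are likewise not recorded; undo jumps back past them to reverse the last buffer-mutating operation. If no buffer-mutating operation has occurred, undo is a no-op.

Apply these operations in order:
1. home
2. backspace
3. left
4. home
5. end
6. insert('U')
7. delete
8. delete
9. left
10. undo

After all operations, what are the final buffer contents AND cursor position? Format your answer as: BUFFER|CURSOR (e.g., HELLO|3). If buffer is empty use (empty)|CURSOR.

Answer: OMPNSUAN|8

Derivation:
After op 1 (home): buf='OMPNSUAN' cursor=0
After op 2 (backspace): buf='OMPNSUAN' cursor=0
After op 3 (left): buf='OMPNSUAN' cursor=0
After op 4 (home): buf='OMPNSUAN' cursor=0
After op 5 (end): buf='OMPNSUAN' cursor=8
After op 6 (insert('U')): buf='OMPNSUANU' cursor=9
After op 7 (delete): buf='OMPNSUANU' cursor=9
After op 8 (delete): buf='OMPNSUANU' cursor=9
After op 9 (left): buf='OMPNSUANU' cursor=8
After op 10 (undo): buf='OMPNSUAN' cursor=8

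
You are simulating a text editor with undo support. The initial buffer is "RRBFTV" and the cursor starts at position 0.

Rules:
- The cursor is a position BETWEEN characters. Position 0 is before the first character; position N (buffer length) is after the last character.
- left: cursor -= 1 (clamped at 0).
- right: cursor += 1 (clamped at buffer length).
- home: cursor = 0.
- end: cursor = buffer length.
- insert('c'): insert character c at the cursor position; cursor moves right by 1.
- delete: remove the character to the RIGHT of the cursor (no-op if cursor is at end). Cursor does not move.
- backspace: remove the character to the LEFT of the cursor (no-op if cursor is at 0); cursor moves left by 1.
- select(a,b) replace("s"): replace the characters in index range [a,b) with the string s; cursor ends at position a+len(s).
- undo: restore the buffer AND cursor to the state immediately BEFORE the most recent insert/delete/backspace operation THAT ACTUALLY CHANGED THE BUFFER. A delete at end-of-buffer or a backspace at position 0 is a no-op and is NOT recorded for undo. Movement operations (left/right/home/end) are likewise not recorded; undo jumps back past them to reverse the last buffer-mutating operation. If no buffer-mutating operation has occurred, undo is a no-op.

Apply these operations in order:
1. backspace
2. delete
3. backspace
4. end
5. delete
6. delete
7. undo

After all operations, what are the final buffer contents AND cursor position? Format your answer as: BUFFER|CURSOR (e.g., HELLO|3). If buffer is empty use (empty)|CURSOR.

Answer: RRBFTV|0

Derivation:
After op 1 (backspace): buf='RRBFTV' cursor=0
After op 2 (delete): buf='RBFTV' cursor=0
After op 3 (backspace): buf='RBFTV' cursor=0
After op 4 (end): buf='RBFTV' cursor=5
After op 5 (delete): buf='RBFTV' cursor=5
After op 6 (delete): buf='RBFTV' cursor=5
After op 7 (undo): buf='RRBFTV' cursor=0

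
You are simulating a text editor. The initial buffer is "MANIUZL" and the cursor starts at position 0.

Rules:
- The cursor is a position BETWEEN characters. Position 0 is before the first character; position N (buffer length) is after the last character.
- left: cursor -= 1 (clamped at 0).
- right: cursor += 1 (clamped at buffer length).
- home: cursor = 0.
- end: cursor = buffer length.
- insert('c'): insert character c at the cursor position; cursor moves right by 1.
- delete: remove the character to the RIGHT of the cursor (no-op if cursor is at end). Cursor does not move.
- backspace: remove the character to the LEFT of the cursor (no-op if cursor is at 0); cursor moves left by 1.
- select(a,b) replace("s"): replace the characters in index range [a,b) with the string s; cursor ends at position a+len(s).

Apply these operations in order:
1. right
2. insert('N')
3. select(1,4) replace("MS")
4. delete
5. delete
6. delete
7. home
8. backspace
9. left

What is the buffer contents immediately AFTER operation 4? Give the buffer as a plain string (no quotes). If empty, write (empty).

Answer: MMSUZL

Derivation:
After op 1 (right): buf='MANIUZL' cursor=1
After op 2 (insert('N')): buf='MNANIUZL' cursor=2
After op 3 (select(1,4) replace("MS")): buf='MMSIUZL' cursor=3
After op 4 (delete): buf='MMSUZL' cursor=3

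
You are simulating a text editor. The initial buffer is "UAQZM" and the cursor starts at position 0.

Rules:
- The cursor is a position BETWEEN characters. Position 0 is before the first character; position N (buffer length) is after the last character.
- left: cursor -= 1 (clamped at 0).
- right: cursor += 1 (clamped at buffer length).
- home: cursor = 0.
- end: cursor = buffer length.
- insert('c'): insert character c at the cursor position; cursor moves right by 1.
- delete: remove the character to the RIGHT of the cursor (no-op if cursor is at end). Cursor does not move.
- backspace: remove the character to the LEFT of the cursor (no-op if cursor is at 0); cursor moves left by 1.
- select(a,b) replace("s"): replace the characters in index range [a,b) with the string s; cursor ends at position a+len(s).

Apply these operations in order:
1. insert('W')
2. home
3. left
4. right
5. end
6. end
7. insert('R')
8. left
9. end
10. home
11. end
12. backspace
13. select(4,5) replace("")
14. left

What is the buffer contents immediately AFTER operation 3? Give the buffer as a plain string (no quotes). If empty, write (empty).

Answer: WUAQZM

Derivation:
After op 1 (insert('W')): buf='WUAQZM' cursor=1
After op 2 (home): buf='WUAQZM' cursor=0
After op 3 (left): buf='WUAQZM' cursor=0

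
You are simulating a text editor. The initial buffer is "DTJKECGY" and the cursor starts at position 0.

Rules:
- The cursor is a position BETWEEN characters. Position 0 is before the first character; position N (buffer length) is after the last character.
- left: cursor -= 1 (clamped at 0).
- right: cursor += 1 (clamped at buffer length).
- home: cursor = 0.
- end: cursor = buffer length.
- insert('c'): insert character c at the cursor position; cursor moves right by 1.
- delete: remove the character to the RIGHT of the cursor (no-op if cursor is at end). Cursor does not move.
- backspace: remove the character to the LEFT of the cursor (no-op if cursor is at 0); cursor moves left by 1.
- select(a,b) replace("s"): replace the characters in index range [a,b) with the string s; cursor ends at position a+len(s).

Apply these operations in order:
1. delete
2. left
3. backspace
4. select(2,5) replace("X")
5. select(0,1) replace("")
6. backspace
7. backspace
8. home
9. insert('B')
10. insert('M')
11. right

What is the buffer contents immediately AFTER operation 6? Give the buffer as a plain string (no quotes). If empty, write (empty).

After op 1 (delete): buf='TJKECGY' cursor=0
After op 2 (left): buf='TJKECGY' cursor=0
After op 3 (backspace): buf='TJKECGY' cursor=0
After op 4 (select(2,5) replace("X")): buf='TJXGY' cursor=3
After op 5 (select(0,1) replace("")): buf='JXGY' cursor=0
After op 6 (backspace): buf='JXGY' cursor=0

Answer: JXGY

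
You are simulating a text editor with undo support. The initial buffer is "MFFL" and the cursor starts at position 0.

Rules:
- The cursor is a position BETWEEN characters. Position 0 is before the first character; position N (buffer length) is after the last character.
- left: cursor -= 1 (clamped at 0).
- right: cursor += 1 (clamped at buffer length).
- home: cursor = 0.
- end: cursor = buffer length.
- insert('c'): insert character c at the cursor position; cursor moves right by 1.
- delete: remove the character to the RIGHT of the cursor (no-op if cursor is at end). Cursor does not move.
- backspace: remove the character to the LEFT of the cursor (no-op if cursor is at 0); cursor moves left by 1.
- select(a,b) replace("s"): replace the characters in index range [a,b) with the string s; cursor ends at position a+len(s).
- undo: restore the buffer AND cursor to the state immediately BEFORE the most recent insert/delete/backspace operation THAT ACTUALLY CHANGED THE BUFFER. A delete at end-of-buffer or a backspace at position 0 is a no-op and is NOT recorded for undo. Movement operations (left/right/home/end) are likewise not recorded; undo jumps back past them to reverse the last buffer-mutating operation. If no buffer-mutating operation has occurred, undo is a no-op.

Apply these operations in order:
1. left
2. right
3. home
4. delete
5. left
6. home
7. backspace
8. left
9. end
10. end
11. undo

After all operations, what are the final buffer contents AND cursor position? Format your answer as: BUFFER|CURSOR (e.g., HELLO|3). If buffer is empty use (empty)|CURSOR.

Answer: MFFL|0

Derivation:
After op 1 (left): buf='MFFL' cursor=0
After op 2 (right): buf='MFFL' cursor=1
After op 3 (home): buf='MFFL' cursor=0
After op 4 (delete): buf='FFL' cursor=0
After op 5 (left): buf='FFL' cursor=0
After op 6 (home): buf='FFL' cursor=0
After op 7 (backspace): buf='FFL' cursor=0
After op 8 (left): buf='FFL' cursor=0
After op 9 (end): buf='FFL' cursor=3
After op 10 (end): buf='FFL' cursor=3
After op 11 (undo): buf='MFFL' cursor=0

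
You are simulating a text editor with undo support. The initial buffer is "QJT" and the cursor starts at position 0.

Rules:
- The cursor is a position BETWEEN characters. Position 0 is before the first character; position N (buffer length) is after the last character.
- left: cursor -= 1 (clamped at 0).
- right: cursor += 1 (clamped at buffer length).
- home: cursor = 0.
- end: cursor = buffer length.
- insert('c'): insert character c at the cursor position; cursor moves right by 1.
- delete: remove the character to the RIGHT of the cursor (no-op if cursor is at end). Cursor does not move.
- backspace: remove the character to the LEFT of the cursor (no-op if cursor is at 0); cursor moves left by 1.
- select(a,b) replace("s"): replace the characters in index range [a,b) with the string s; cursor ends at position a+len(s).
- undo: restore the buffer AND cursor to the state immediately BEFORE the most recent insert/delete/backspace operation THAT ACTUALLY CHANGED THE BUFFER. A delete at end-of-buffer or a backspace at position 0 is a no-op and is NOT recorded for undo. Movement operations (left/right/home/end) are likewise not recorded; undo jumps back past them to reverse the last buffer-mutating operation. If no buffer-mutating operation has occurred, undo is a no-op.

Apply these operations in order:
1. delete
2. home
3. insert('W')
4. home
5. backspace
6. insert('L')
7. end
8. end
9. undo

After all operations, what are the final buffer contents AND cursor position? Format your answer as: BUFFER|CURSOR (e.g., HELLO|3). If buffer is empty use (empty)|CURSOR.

Answer: WJT|0

Derivation:
After op 1 (delete): buf='JT' cursor=0
After op 2 (home): buf='JT' cursor=0
After op 3 (insert('W')): buf='WJT' cursor=1
After op 4 (home): buf='WJT' cursor=0
After op 5 (backspace): buf='WJT' cursor=0
After op 6 (insert('L')): buf='LWJT' cursor=1
After op 7 (end): buf='LWJT' cursor=4
After op 8 (end): buf='LWJT' cursor=4
After op 9 (undo): buf='WJT' cursor=0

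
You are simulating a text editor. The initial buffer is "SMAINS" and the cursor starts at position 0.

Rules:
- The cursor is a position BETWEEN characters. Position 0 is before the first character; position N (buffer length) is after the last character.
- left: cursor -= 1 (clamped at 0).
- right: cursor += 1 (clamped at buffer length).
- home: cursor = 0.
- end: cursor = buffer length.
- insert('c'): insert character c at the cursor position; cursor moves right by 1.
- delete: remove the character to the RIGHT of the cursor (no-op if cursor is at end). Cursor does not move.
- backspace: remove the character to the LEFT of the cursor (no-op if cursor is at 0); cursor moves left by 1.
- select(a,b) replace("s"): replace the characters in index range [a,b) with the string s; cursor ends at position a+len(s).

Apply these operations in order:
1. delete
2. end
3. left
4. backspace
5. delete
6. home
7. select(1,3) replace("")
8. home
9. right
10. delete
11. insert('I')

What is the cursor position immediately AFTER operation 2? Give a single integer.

Answer: 5

Derivation:
After op 1 (delete): buf='MAINS' cursor=0
After op 2 (end): buf='MAINS' cursor=5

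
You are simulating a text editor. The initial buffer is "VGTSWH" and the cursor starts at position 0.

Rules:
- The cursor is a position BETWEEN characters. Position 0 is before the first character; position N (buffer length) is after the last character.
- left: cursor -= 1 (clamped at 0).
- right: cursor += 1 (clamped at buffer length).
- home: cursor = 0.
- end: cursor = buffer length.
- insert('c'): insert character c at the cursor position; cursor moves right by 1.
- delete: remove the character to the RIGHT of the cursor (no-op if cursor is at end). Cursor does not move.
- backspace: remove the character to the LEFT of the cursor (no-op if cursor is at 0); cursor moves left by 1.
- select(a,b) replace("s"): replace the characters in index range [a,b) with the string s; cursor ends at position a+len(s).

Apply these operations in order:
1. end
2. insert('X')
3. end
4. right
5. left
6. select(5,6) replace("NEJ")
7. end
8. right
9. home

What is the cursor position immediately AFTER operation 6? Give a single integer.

After op 1 (end): buf='VGTSWH' cursor=6
After op 2 (insert('X')): buf='VGTSWHX' cursor=7
After op 3 (end): buf='VGTSWHX' cursor=7
After op 4 (right): buf='VGTSWHX' cursor=7
After op 5 (left): buf='VGTSWHX' cursor=6
After op 6 (select(5,6) replace("NEJ")): buf='VGTSWNEJX' cursor=8

Answer: 8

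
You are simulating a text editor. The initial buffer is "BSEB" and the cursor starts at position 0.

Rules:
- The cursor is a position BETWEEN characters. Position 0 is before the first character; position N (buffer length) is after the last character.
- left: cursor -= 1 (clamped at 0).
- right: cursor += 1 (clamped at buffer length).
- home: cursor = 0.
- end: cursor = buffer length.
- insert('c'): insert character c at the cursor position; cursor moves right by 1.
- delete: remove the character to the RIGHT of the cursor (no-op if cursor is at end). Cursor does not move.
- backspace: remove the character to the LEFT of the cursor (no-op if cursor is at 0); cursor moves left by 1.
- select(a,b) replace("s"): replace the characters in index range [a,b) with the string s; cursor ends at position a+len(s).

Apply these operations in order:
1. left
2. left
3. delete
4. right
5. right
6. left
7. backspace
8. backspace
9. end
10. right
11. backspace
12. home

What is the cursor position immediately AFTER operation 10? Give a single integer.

After op 1 (left): buf='BSEB' cursor=0
After op 2 (left): buf='BSEB' cursor=0
After op 3 (delete): buf='SEB' cursor=0
After op 4 (right): buf='SEB' cursor=1
After op 5 (right): buf='SEB' cursor=2
After op 6 (left): buf='SEB' cursor=1
After op 7 (backspace): buf='EB' cursor=0
After op 8 (backspace): buf='EB' cursor=0
After op 9 (end): buf='EB' cursor=2
After op 10 (right): buf='EB' cursor=2

Answer: 2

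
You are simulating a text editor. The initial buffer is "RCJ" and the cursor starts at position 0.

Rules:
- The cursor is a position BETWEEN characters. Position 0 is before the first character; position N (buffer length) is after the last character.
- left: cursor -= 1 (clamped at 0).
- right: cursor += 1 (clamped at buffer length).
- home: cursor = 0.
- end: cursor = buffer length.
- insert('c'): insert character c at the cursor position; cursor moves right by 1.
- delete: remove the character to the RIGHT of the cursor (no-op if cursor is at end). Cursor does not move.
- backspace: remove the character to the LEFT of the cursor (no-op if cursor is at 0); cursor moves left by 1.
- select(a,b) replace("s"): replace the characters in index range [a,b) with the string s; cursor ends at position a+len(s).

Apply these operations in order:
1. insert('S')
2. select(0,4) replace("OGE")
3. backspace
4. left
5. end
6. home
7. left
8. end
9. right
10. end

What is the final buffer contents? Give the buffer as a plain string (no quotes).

Answer: OG

Derivation:
After op 1 (insert('S')): buf='SRCJ' cursor=1
After op 2 (select(0,4) replace("OGE")): buf='OGE' cursor=3
After op 3 (backspace): buf='OG' cursor=2
After op 4 (left): buf='OG' cursor=1
After op 5 (end): buf='OG' cursor=2
After op 6 (home): buf='OG' cursor=0
After op 7 (left): buf='OG' cursor=0
After op 8 (end): buf='OG' cursor=2
After op 9 (right): buf='OG' cursor=2
After op 10 (end): buf='OG' cursor=2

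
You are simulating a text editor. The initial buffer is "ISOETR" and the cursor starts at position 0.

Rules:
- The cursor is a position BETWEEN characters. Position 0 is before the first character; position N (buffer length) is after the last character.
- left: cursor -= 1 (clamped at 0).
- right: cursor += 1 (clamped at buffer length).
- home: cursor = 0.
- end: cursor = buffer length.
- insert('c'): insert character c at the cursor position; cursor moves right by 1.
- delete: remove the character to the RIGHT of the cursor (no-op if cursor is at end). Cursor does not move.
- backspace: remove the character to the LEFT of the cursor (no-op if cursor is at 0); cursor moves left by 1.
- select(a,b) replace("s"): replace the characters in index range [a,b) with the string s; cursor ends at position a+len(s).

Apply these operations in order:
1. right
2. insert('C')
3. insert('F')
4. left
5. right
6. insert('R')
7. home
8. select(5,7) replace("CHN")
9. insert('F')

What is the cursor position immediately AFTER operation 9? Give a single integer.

After op 1 (right): buf='ISOETR' cursor=1
After op 2 (insert('C')): buf='ICSOETR' cursor=2
After op 3 (insert('F')): buf='ICFSOETR' cursor=3
After op 4 (left): buf='ICFSOETR' cursor=2
After op 5 (right): buf='ICFSOETR' cursor=3
After op 6 (insert('R')): buf='ICFRSOETR' cursor=4
After op 7 (home): buf='ICFRSOETR' cursor=0
After op 8 (select(5,7) replace("CHN")): buf='ICFRSCHNTR' cursor=8
After op 9 (insert('F')): buf='ICFRSCHNFTR' cursor=9

Answer: 9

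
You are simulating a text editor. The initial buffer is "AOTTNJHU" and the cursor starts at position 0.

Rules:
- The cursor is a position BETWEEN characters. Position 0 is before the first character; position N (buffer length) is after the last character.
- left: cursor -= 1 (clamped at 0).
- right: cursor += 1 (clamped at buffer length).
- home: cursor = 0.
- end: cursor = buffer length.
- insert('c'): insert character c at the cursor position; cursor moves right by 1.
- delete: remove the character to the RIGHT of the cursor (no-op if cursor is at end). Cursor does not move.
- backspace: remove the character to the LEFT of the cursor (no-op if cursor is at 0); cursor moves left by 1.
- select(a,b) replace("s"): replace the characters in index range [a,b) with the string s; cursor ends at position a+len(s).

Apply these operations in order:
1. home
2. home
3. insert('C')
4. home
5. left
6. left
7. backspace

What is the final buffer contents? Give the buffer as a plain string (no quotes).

Answer: CAOTTNJHU

Derivation:
After op 1 (home): buf='AOTTNJHU' cursor=0
After op 2 (home): buf='AOTTNJHU' cursor=0
After op 3 (insert('C')): buf='CAOTTNJHU' cursor=1
After op 4 (home): buf='CAOTTNJHU' cursor=0
After op 5 (left): buf='CAOTTNJHU' cursor=0
After op 6 (left): buf='CAOTTNJHU' cursor=0
After op 7 (backspace): buf='CAOTTNJHU' cursor=0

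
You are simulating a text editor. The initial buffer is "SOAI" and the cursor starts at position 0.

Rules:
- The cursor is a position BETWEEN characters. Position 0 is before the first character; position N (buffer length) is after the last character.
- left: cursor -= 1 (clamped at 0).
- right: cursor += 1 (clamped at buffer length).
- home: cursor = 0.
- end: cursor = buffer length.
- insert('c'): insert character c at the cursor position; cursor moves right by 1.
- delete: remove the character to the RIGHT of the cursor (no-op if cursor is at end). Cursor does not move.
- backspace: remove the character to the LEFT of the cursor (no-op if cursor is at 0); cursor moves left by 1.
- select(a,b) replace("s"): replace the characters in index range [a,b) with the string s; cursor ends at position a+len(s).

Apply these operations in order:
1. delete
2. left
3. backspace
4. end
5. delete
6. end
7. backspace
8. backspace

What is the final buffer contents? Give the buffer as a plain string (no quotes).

After op 1 (delete): buf='OAI' cursor=0
After op 2 (left): buf='OAI' cursor=0
After op 3 (backspace): buf='OAI' cursor=0
After op 4 (end): buf='OAI' cursor=3
After op 5 (delete): buf='OAI' cursor=3
After op 6 (end): buf='OAI' cursor=3
After op 7 (backspace): buf='OA' cursor=2
After op 8 (backspace): buf='O' cursor=1

Answer: O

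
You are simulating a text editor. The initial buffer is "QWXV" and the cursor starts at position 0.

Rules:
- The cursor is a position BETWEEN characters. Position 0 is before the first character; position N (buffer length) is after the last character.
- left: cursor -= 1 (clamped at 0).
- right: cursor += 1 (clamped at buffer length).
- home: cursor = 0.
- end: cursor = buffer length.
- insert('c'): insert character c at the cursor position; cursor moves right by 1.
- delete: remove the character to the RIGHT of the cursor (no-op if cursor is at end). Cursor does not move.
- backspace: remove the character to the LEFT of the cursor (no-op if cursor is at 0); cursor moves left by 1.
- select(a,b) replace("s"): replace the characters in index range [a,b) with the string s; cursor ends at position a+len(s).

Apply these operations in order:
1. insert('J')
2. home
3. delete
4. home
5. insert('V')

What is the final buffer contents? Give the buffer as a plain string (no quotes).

After op 1 (insert('J')): buf='JQWXV' cursor=1
After op 2 (home): buf='JQWXV' cursor=0
After op 3 (delete): buf='QWXV' cursor=0
After op 4 (home): buf='QWXV' cursor=0
After op 5 (insert('V')): buf='VQWXV' cursor=1

Answer: VQWXV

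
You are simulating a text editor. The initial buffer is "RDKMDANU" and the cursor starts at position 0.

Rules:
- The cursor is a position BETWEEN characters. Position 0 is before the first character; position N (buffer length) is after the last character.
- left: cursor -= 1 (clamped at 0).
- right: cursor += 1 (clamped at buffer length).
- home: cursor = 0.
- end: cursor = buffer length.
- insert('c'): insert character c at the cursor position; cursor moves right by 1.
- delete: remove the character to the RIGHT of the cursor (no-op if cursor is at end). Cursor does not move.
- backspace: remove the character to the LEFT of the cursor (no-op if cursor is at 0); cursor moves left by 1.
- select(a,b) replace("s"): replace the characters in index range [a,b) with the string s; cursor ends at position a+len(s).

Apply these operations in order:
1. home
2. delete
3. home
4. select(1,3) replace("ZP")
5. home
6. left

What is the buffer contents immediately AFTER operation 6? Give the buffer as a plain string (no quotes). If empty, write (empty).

Answer: DZPDANU

Derivation:
After op 1 (home): buf='RDKMDANU' cursor=0
After op 2 (delete): buf='DKMDANU' cursor=0
After op 3 (home): buf='DKMDANU' cursor=0
After op 4 (select(1,3) replace("ZP")): buf='DZPDANU' cursor=3
After op 5 (home): buf='DZPDANU' cursor=0
After op 6 (left): buf='DZPDANU' cursor=0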